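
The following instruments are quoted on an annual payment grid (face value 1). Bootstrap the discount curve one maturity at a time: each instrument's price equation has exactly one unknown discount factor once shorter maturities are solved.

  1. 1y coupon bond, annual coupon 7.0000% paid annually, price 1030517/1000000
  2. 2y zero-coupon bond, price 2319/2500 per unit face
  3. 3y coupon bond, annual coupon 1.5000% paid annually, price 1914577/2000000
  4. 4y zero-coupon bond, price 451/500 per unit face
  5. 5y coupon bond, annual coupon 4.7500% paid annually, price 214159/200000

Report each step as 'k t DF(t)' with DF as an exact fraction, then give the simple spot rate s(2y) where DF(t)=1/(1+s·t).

1 1 9631/10000
2 2 2319/2500
3 3 572/625
4 4 451/500
5 5 8541/10000
s(2y) = (1/(2319/2500) − 1)/(2) = 181/4638 ≈ 3.9025%

step 1 [1y] bond c/1=7/100: DF=(1030517/1000000 − 7/100·(0))/(1+7/100) = 9631/10000 ≈ 0.963100
step 2 [2y] zero: DF = P = 2319/2500 ≈ 0.927600
step 3 [3y] bond c/1=3/200: DF=(1914577/2000000 − 3/200·(0.963100+0.927600))/(1+3/200) = 572/625 ≈ 0.915200
step 4 [4y] zero: DF = P = 451/500 ≈ 0.902000
step 5 [5y] bond c/1=19/400: DF=(214159/200000 − 19/400·(0.963100+0.927600+0.915200+0.902000))/(1+19/400) = 8541/10000 ≈ 0.854100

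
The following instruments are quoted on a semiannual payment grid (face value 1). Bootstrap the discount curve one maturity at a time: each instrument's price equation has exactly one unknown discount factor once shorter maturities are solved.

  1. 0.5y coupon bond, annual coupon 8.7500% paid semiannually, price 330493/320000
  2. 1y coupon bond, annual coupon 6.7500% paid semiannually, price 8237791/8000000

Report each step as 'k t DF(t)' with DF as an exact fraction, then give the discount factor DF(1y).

step 1 [0.5y] bond c/2=7/160: DF=(330493/320000 − 7/160·(0))/(1+7/160) = 1979/2000 ≈ 0.989500
step 2 [1y] bond c/2=27/800: DF=(8237791/8000000 − 27/800·(0.989500))/(1+27/800) = 4819/5000 ≈ 0.963800

1 1/2 1979/2000
2 1 4819/5000
DF(1y) = 4819/5000 ≈ 0.963800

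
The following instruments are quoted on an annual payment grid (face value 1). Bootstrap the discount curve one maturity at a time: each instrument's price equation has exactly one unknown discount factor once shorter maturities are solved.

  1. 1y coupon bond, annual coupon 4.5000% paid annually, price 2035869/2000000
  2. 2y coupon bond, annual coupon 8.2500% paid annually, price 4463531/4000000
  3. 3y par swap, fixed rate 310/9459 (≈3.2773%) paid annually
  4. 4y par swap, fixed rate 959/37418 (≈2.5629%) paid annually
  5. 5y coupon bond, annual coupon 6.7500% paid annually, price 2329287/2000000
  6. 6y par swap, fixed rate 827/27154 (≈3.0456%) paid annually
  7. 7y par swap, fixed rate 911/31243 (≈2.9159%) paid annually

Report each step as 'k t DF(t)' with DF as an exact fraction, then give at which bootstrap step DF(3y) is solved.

1 1 9741/10000
2 2 4783/5000
3 3 907/1000
4 4 9041/10000
5 5 534/625
6 6 4173/5000
7 7 4089/5000
DF(3y) is solved at step 3

step 1 [1y] bond c/1=9/200: DF=(2035869/2000000 − 9/200·(0))/(1+9/200) = 9741/10000 ≈ 0.974100
step 2 [2y] bond c/1=33/400: DF=(4463531/4000000 − 33/400·(0.974100))/(1+33/400) = 4783/5000 ≈ 0.956600
step 3 [3y] swap r/1=310/9459: DF=(1 − 310/9459·(0.974100+0.956600))/(1+310/9459) = 907/1000 ≈ 0.907000
step 4 [4y] swap r/1=959/37418: DF=(1 − 959/37418·(0.974100+0.956600+0.907000))/(1+959/37418) = 9041/10000 ≈ 0.904100
step 5 [5y] bond c/1=27/400: DF=(2329287/2000000 − 27/400·(0.974100+0.956600+0.907000+0.904100))/(1+27/400) = 534/625 ≈ 0.854400
step 6 [6y] swap r/1=827/27154: DF=(1 − 827/27154·(0.974100+0.956600+0.907000+0.904100+0.854400))/(1+827/27154) = 4173/5000 ≈ 0.834600
step 7 [7y] swap r/1=911/31243: DF=(1 − 911/31243·(0.974100+0.956600+0.907000+0.904100+0.854400+0.834600))/(1+911/31243) = 4089/5000 ≈ 0.817800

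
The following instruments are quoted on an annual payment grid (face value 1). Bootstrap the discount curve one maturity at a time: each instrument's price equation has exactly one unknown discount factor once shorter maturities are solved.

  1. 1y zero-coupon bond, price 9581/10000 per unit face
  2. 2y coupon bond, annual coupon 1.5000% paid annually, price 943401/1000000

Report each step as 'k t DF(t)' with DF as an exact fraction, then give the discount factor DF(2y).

1 1 9581/10000
2 2 9153/10000
DF(2y) = 9153/10000 ≈ 0.915300

step 1 [1y] zero: DF = P = 9581/10000 ≈ 0.958100
step 2 [2y] bond c/1=3/200: DF=(943401/1000000 − 3/200·(0.958100))/(1+3/200) = 9153/10000 ≈ 0.915300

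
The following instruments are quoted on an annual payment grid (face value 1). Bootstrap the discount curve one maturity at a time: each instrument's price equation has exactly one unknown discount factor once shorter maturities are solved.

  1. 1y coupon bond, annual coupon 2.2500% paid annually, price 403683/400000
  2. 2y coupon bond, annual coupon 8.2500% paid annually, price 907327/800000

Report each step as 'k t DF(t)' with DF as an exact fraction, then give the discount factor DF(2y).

step 1 [1y] bond c/1=9/400: DF=(403683/400000 − 9/400·(0))/(1+9/400) = 987/1000 ≈ 0.987000
step 2 [2y] bond c/1=33/400: DF=(907327/800000 − 33/400·(0.987000))/(1+33/400) = 389/400 ≈ 0.972500

1 1 987/1000
2 2 389/400
DF(2y) = 389/400 ≈ 0.972500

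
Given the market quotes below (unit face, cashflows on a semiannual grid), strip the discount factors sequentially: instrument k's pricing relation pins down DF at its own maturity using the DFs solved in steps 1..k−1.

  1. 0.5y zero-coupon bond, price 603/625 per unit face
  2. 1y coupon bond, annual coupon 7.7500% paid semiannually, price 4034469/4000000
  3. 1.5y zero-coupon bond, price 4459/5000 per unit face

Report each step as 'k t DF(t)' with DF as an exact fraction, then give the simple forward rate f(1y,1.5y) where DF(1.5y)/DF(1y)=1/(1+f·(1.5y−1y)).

step 1 [0.5y] zero: DF = P = 603/625 ≈ 0.964800
step 2 [1y] bond c/2=31/800: DF=(4034469/4000000 − 31/800·(0.964800))/(1+31/800) = 187/200 ≈ 0.935000
step 3 [1.5y] zero: DF = P = 4459/5000 ≈ 0.891800

1 1/2 603/625
2 1 187/200
3 3/2 4459/5000
f(1y,1.5y) = ((187/200)/(4459/5000) − 1)/(1/2) = 432/4459 ≈ 9.6883%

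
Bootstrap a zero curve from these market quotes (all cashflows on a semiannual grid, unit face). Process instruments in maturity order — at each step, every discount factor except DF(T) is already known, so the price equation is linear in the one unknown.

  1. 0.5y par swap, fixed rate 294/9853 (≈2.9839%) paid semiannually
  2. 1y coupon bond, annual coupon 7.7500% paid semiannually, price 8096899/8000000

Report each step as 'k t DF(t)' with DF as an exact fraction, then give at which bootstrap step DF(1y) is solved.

step 1 [0.5y] swap r/2=147/9853: DF=(1 − 147/9853·(0))/(1+147/9853) = 9853/10000 ≈ 0.985300
step 2 [1y] bond c/2=31/800: DF=(8096899/8000000 − 31/800·(0.985300))/(1+31/800) = 586/625 ≈ 0.937600

1 1/2 9853/10000
2 1 586/625
DF(1y) is solved at step 2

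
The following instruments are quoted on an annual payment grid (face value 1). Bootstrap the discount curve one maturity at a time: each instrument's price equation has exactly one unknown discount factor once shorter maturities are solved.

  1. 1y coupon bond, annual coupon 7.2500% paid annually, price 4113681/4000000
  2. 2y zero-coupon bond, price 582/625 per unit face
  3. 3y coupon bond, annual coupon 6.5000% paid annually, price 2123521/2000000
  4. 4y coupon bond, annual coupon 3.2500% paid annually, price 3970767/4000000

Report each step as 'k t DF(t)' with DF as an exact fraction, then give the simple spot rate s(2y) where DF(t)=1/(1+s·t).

1 1 9589/10000
2 2 582/625
3 3 551/625
4 4 4371/5000
s(2y) = (1/(582/625) − 1)/(2) = 43/1164 ≈ 3.6942%

step 1 [1y] bond c/1=29/400: DF=(4113681/4000000 − 29/400·(0))/(1+29/400) = 9589/10000 ≈ 0.958900
step 2 [2y] zero: DF = P = 582/625 ≈ 0.931200
step 3 [3y] bond c/1=13/200: DF=(2123521/2000000 − 13/200·(0.958900+0.931200))/(1+13/200) = 551/625 ≈ 0.881600
step 4 [4y] bond c/1=13/400: DF=(3970767/4000000 − 13/400·(0.958900+0.931200+0.881600))/(1+13/400) = 4371/5000 ≈ 0.874200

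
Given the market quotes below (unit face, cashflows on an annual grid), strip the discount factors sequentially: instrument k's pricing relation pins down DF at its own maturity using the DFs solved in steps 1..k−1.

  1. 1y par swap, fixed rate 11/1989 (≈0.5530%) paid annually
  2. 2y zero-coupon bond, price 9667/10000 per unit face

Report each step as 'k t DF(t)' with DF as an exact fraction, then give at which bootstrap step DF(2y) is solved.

1 1 1989/2000
2 2 9667/10000
DF(2y) is solved at step 2

step 1 [1y] swap r/1=11/1989: DF=(1 − 11/1989·(0))/(1+11/1989) = 1989/2000 ≈ 0.994500
step 2 [2y] zero: DF = P = 9667/10000 ≈ 0.966700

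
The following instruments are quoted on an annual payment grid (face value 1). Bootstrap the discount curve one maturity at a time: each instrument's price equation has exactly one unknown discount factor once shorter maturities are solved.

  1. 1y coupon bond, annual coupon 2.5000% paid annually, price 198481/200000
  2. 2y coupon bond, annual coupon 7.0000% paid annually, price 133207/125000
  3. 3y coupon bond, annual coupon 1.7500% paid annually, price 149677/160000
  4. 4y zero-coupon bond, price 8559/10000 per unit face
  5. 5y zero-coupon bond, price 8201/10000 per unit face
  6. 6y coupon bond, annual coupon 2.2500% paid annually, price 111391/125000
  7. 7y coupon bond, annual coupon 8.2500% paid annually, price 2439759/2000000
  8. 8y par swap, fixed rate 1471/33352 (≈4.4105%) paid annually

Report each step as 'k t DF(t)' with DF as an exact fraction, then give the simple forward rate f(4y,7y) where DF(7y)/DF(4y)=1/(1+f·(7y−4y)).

1 1 4841/5000
2 2 4663/5000
3 3 8867/10000
4 4 8559/10000
5 5 8201/10000
6 6 7733/10000
7 7 3639/5000
8 8 3529/5000
f(4y,7y) = ((8559/10000)/(3639/5000) − 1)/(3) = 427/7278 ≈ 5.8670%

step 1 [1y] bond c/1=1/40: DF=(198481/200000 − 1/40·(0))/(1+1/40) = 4841/5000 ≈ 0.968200
step 2 [2y] bond c/1=7/100: DF=(133207/125000 − 7/100·(0.968200))/(1+7/100) = 4663/5000 ≈ 0.932600
step 3 [3y] bond c/1=7/400: DF=(149677/160000 − 7/400·(0.968200+0.932600))/(1+7/400) = 8867/10000 ≈ 0.886700
step 4 [4y] zero: DF = P = 8559/10000 ≈ 0.855900
step 5 [5y] zero: DF = P = 8201/10000 ≈ 0.820100
step 6 [6y] bond c/1=9/400: DF=(111391/125000 − 9/400·(0.968200+0.932600+0.886700+0.855900+0.820100))/(1+9/400) = 7733/10000 ≈ 0.773300
step 7 [7y] bond c/1=33/400: DF=(2439759/2000000 − 33/400·(0.968200+0.932600+0.886700+0.855900+0.820100+0.773300))/(1+33/400) = 3639/5000 ≈ 0.727800
step 8 [8y] swap r/1=1471/33352: DF=(1 − 1471/33352·(0.968200+0.932600+0.886700+0.855900+0.820100+0.773300+0.727800))/(1+1471/33352) = 3529/5000 ≈ 0.705800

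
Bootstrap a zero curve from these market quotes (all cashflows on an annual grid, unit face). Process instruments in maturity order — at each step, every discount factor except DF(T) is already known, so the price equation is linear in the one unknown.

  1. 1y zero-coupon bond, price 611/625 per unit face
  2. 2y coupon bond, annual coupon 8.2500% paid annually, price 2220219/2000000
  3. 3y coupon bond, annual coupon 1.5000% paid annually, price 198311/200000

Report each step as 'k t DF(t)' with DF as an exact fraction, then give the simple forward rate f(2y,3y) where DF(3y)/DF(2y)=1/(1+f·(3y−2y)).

1 1 611/625
2 2 951/1000
3 3 2371/2500
f(2y,3y) = ((951/1000)/(2371/2500) − 1)/(1) = 13/4742 ≈ 0.2741%

step 1 [1y] zero: DF = P = 611/625 ≈ 0.977600
step 2 [2y] bond c/1=33/400: DF=(2220219/2000000 − 33/400·(0.977600))/(1+33/400) = 951/1000 ≈ 0.951000
step 3 [3y] bond c/1=3/200: DF=(198311/200000 − 3/200·(0.977600+0.951000))/(1+3/200) = 2371/2500 ≈ 0.948400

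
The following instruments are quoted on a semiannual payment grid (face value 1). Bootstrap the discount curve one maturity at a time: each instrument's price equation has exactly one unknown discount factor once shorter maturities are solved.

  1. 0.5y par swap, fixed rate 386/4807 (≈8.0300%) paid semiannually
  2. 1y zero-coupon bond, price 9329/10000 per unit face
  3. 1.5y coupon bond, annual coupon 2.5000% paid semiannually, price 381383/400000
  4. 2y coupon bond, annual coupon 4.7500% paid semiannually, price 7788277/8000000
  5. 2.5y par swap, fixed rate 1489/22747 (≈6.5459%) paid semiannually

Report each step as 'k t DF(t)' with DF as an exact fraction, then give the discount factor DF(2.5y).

step 1 [0.5y] swap r/2=193/4807: DF=(1 − 193/4807·(0))/(1+193/4807) = 4807/5000 ≈ 0.961400
step 2 [1y] zero: DF = P = 9329/10000 ≈ 0.932900
step 3 [1.5y] bond c/2=1/80: DF=(381383/400000 − 1/80·(0.961400+0.932900))/(1+1/80) = 9183/10000 ≈ 0.918300
step 4 [2y] bond c/2=19/800: DF=(7788277/8000000 − 19/800·(0.961400+0.932900+0.918300))/(1+19/800) = 8857/10000 ≈ 0.885700
step 5 [2.5y] swap r/2=1489/45494: DF=(1 − 1489/45494·(0.961400+0.932900+0.918300+0.885700))/(1+1489/45494) = 8511/10000 ≈ 0.851100

1 1/2 4807/5000
2 1 9329/10000
3 3/2 9183/10000
4 2 8857/10000
5 5/2 8511/10000
DF(2.5y) = 8511/10000 ≈ 0.851100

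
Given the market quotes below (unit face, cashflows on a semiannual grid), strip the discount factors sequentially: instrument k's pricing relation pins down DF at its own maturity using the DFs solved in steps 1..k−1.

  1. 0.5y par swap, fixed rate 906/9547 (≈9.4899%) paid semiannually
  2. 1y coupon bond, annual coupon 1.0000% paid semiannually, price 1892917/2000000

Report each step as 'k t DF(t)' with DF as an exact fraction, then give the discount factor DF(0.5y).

1 1/2 9547/10000
2 1 937/1000
DF(0.5y) = 9547/10000 ≈ 0.954700

step 1 [0.5y] swap r/2=453/9547: DF=(1 − 453/9547·(0))/(1+453/9547) = 9547/10000 ≈ 0.954700
step 2 [1y] bond c/2=1/200: DF=(1892917/2000000 − 1/200·(0.954700))/(1+1/200) = 937/1000 ≈ 0.937000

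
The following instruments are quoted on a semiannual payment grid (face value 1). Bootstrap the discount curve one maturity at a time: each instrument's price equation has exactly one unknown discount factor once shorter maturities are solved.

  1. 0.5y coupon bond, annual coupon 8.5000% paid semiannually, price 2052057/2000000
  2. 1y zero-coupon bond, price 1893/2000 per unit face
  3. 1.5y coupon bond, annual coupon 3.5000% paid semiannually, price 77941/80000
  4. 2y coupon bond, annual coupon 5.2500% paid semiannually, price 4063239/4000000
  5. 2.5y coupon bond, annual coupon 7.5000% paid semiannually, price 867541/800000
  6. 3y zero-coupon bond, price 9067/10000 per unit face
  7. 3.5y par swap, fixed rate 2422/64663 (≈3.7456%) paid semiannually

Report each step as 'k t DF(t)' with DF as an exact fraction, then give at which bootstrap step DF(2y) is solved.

1 1/2 4921/5000
2 1 1893/2000
3 3/2 9243/10000
4 2 573/625
5 5/2 9089/10000
6 3 9067/10000
7 7/2 8789/10000
DF(2y) is solved at step 4

step 1 [0.5y] bond c/2=17/400: DF=(2052057/2000000 − 17/400·(0))/(1+17/400) = 4921/5000 ≈ 0.984200
step 2 [1y] zero: DF = P = 1893/2000 ≈ 0.946500
step 3 [1.5y] bond c/2=7/400: DF=(77941/80000 − 7/400·(0.984200+0.946500))/(1+7/400) = 9243/10000 ≈ 0.924300
step 4 [2y] bond c/2=21/800: DF=(4063239/4000000 − 21/800·(0.984200+0.946500+0.924300))/(1+21/800) = 573/625 ≈ 0.916800
step 5 [2.5y] bond c/2=3/80: DF=(867541/800000 − 3/80·(0.984200+0.946500+0.924300+0.916800))/(1+3/80) = 9089/10000 ≈ 0.908900
step 6 [3y] zero: DF = P = 9067/10000 ≈ 0.906700
step 7 [3.5y] swap r/2=1211/64663: DF=(1 − 1211/64663·(0.984200+0.946500+0.924300+0.916800+0.908900+0.906700))/(1+1211/64663) = 8789/10000 ≈ 0.878900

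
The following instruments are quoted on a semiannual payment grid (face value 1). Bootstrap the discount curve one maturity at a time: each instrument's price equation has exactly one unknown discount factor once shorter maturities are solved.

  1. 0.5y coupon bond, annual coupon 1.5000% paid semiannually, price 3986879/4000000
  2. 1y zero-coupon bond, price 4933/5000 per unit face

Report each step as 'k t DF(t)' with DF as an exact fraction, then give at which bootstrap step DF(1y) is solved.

1 1/2 9893/10000
2 1 4933/5000
DF(1y) is solved at step 2

step 1 [0.5y] bond c/2=3/400: DF=(3986879/4000000 − 3/400·(0))/(1+3/400) = 9893/10000 ≈ 0.989300
step 2 [1y] zero: DF = P = 4933/5000 ≈ 0.986600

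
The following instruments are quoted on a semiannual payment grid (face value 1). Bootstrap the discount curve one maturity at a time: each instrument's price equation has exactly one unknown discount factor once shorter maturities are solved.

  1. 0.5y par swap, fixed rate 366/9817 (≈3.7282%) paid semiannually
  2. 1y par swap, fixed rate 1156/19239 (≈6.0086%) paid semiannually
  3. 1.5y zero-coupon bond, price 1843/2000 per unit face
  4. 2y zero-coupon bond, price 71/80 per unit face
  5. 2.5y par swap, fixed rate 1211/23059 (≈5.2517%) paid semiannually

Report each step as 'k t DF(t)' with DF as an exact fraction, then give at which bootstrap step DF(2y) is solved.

1 1/2 9817/10000
2 1 4711/5000
3 3/2 1843/2000
4 2 71/80
5 5/2 8789/10000
DF(2y) is solved at step 4

step 1 [0.5y] swap r/2=183/9817: DF=(1 − 183/9817·(0))/(1+183/9817) = 9817/10000 ≈ 0.981700
step 2 [1y] swap r/2=578/19239: DF=(1 − 578/19239·(0.981700))/(1+578/19239) = 4711/5000 ≈ 0.942200
step 3 [1.5y] zero: DF = P = 1843/2000 ≈ 0.921500
step 4 [2y] zero: DF = P = 71/80 ≈ 0.887500
step 5 [2.5y] swap r/2=1211/46118: DF=(1 − 1211/46118·(0.981700+0.942200+0.921500+0.887500))/(1+1211/46118) = 8789/10000 ≈ 0.878900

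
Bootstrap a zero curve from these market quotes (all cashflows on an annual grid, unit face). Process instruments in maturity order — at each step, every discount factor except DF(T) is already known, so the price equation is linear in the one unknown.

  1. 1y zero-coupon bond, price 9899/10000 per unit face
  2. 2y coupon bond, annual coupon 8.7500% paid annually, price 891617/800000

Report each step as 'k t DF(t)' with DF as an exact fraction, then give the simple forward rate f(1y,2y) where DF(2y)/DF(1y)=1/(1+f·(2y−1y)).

1 1 9899/10000
2 2 2363/2500
f(1y,2y) = ((9899/10000)/(2363/2500) − 1)/(1) = 447/9452 ≈ 4.7292%

step 1 [1y] zero: DF = P = 9899/10000 ≈ 0.989900
step 2 [2y] bond c/1=7/80: DF=(891617/800000 − 7/80·(0.989900))/(1+7/80) = 2363/2500 ≈ 0.945200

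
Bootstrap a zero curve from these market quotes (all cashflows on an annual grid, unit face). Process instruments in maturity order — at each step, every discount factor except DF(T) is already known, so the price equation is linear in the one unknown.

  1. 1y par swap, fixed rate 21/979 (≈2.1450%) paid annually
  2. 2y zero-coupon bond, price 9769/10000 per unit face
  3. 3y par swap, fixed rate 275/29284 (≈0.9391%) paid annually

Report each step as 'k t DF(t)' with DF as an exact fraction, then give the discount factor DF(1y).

1 1 979/1000
2 2 9769/10000
3 3 389/400
DF(1y) = 979/1000 ≈ 0.979000

step 1 [1y] swap r/1=21/979: DF=(1 − 21/979·(0))/(1+21/979) = 979/1000 ≈ 0.979000
step 2 [2y] zero: DF = P = 9769/10000 ≈ 0.976900
step 3 [3y] swap r/1=275/29284: DF=(1 − 275/29284·(0.979000+0.976900))/(1+275/29284) = 389/400 ≈ 0.972500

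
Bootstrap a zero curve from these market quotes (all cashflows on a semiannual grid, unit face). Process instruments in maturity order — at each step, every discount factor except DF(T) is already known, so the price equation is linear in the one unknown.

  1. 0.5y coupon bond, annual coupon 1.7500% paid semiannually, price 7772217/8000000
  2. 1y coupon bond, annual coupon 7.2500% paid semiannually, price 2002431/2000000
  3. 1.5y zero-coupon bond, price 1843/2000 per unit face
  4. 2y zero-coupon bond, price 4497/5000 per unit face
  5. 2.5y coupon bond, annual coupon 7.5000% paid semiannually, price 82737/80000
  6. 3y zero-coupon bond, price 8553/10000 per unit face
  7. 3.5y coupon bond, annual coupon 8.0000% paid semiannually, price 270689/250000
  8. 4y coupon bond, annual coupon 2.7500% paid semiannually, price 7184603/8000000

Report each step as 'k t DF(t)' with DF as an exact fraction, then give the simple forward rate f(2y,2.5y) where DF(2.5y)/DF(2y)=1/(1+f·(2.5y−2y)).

step 1 [0.5y] bond c/2=7/800: DF=(7772217/8000000 − 7/800·(0))/(1+7/800) = 9631/10000 ≈ 0.963100
step 2 [1y] bond c/2=29/800: DF=(2002431/2000000 − 29/800·(0.963100))/(1+29/800) = 373/400 ≈ 0.932500
step 3 [1.5y] zero: DF = P = 1843/2000 ≈ 0.921500
step 4 [2y] zero: DF = P = 4497/5000 ≈ 0.899400
step 5 [2.5y] bond c/2=3/80: DF=(82737/80000 − 3/80·(0.963100+0.932500+0.921500+0.899400))/(1+3/80) = 69/80 ≈ 0.862500
step 6 [3y] zero: DF = P = 8553/10000 ≈ 0.855300
step 7 [3.5y] bond c/2=1/25: DF=(270689/250000 − 1/25·(0.963100+0.932500+0.921500+0.899400+0.862500+0.855300))/(1+1/25) = 8321/10000 ≈ 0.832100
step 8 [4y] bond c/2=11/800: DF=(7184603/8000000 − 11/800·(0.963100+0.932500+0.921500+0.899400+0.862500+0.855300+0.832100))/(1+11/800) = 8009/10000 ≈ 0.800900

1 1/2 9631/10000
2 1 373/400
3 3/2 1843/2000
4 2 4497/5000
5 5/2 69/80
6 3 8553/10000
7 7/2 8321/10000
8 4 8009/10000
f(2y,2.5y) = ((4497/5000)/(69/80) − 1)/(1/2) = 246/2875 ≈ 8.5565%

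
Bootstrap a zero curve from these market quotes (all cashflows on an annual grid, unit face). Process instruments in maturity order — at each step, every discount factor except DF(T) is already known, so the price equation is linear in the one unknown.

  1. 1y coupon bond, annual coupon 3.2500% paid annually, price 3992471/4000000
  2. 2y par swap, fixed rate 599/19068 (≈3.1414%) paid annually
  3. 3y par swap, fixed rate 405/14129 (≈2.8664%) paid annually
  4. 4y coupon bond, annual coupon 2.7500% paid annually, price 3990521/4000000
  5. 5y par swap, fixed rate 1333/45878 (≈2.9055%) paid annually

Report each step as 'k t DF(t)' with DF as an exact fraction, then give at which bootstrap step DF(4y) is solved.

1 1 9667/10000
2 2 9401/10000
3 3 919/1000
4 4 8953/10000
5 5 8667/10000
DF(4y) is solved at step 4

step 1 [1y] bond c/1=13/400: DF=(3992471/4000000 − 13/400·(0))/(1+13/400) = 9667/10000 ≈ 0.966700
step 2 [2y] swap r/1=599/19068: DF=(1 − 599/19068·(0.966700))/(1+599/19068) = 9401/10000 ≈ 0.940100
step 3 [3y] swap r/1=405/14129: DF=(1 − 405/14129·(0.966700+0.940100))/(1+405/14129) = 919/1000 ≈ 0.919000
step 4 [4y] bond c/1=11/400: DF=(3990521/4000000 − 11/400·(0.966700+0.940100+0.919000))/(1+11/400) = 8953/10000 ≈ 0.895300
step 5 [5y] swap r/1=1333/45878: DF=(1 − 1333/45878·(0.966700+0.940100+0.919000+0.895300))/(1+1333/45878) = 8667/10000 ≈ 0.866700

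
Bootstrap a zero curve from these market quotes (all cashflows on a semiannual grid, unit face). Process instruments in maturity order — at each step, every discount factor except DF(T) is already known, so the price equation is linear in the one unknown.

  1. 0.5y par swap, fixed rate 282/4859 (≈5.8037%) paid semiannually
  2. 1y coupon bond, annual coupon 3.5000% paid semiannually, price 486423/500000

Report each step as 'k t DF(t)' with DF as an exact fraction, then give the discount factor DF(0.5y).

1 1/2 4859/5000
2 1 4697/5000
DF(0.5y) = 4859/5000 ≈ 0.971800

step 1 [0.5y] swap r/2=141/4859: DF=(1 − 141/4859·(0))/(1+141/4859) = 4859/5000 ≈ 0.971800
step 2 [1y] bond c/2=7/400: DF=(486423/500000 − 7/400·(0.971800))/(1+7/400) = 4697/5000 ≈ 0.939400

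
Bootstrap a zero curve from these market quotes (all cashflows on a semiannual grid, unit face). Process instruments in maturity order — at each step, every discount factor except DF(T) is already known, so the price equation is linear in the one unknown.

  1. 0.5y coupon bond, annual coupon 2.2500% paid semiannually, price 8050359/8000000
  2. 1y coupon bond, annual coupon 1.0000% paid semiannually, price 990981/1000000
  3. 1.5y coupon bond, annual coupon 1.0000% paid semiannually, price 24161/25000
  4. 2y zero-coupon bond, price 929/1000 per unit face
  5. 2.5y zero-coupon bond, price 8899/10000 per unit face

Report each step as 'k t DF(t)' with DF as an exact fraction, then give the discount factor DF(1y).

step 1 [0.5y] bond c/2=9/800: DF=(8050359/8000000 − 9/800·(0))/(1+9/800) = 9951/10000 ≈ 0.995100
step 2 [1y] bond c/2=1/200: DF=(990981/1000000 − 1/200·(0.995100))/(1+1/200) = 9811/10000 ≈ 0.981100
step 3 [1.5y] bond c/2=1/200: DF=(24161/25000 − 1/200·(0.995100+0.981100))/(1+1/200) = 4759/5000 ≈ 0.951800
step 4 [2y] zero: DF = P = 929/1000 ≈ 0.929000
step 5 [2.5y] zero: DF = P = 8899/10000 ≈ 0.889900

1 1/2 9951/10000
2 1 9811/10000
3 3/2 4759/5000
4 2 929/1000
5 5/2 8899/10000
DF(1y) = 9811/10000 ≈ 0.981100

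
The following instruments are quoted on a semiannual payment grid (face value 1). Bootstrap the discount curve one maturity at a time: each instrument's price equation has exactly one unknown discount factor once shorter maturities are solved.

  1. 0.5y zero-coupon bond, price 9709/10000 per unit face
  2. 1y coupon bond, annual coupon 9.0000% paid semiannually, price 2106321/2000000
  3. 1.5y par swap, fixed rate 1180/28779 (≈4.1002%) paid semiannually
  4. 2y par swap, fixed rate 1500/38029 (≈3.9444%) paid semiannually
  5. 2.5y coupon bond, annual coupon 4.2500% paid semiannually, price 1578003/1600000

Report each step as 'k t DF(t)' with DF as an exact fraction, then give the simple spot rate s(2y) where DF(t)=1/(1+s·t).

1 1/2 9709/10000
2 1 483/500
3 3/2 941/1000
4 2 37/40
5 5/2 4433/5000
s(2y) = (1/(37/40) − 1)/(2) = 3/74 ≈ 4.0541%

step 1 [0.5y] zero: DF = P = 9709/10000 ≈ 0.970900
step 2 [1y] bond c/2=9/200: DF=(2106321/2000000 − 9/200·(0.970900))/(1+9/200) = 483/500 ≈ 0.966000
step 3 [1.5y] swap r/2=590/28779: DF=(1 − 590/28779·(0.970900+0.966000))/(1+590/28779) = 941/1000 ≈ 0.941000
step 4 [2y] swap r/2=750/38029: DF=(1 − 750/38029·(0.970900+0.966000+0.941000))/(1+750/38029) = 37/40 ≈ 0.925000
step 5 [2.5y] bond c/2=17/800: DF=(1578003/1600000 − 17/800·(0.970900+0.966000+0.941000+0.925000))/(1+17/800) = 4433/5000 ≈ 0.886600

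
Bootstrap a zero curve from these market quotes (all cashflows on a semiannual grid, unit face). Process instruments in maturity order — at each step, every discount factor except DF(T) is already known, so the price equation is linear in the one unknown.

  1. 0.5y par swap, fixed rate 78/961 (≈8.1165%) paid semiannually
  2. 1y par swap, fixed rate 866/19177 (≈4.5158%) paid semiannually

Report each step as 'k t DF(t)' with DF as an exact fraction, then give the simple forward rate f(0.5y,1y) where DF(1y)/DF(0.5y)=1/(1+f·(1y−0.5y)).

1 1/2 961/1000
2 1 9567/10000
f(0.5y,1y) = ((961/1000)/(9567/10000) − 1)/(1/2) = 86/9567 ≈ 0.8989%

step 1 [0.5y] swap r/2=39/961: DF=(1 − 39/961·(0))/(1+39/961) = 961/1000 ≈ 0.961000
step 2 [1y] swap r/2=433/19177: DF=(1 − 433/19177·(0.961000))/(1+433/19177) = 9567/10000 ≈ 0.956700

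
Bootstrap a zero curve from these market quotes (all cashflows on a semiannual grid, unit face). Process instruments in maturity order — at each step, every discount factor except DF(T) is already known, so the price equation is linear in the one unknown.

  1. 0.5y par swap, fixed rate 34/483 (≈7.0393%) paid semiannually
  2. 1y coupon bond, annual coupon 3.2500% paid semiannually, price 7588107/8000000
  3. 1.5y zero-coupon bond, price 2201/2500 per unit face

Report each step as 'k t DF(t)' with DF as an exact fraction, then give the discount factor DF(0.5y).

1 1/2 483/500
2 1 9179/10000
3 3/2 2201/2500
DF(0.5y) = 483/500 ≈ 0.966000

step 1 [0.5y] swap r/2=17/483: DF=(1 − 17/483·(0))/(1+17/483) = 483/500 ≈ 0.966000
step 2 [1y] bond c/2=13/800: DF=(7588107/8000000 − 13/800·(0.966000))/(1+13/800) = 9179/10000 ≈ 0.917900
step 3 [1.5y] zero: DF = P = 2201/2500 ≈ 0.880400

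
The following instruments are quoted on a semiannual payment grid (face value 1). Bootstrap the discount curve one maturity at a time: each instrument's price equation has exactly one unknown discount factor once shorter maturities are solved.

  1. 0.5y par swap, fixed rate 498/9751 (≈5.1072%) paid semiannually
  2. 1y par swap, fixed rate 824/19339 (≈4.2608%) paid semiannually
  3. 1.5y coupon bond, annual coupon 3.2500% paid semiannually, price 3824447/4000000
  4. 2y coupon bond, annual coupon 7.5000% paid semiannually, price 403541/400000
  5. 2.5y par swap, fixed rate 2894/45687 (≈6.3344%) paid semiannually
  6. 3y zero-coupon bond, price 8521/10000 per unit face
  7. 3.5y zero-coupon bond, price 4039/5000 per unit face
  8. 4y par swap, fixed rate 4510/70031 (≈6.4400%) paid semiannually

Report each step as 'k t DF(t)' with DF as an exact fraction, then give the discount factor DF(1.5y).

1 1/2 9751/10000
2 1 2397/2500
3 3/2 9099/10000
4 2 1087/1250
5 5/2 8553/10000
6 3 8521/10000
7 7/2 4039/5000
8 4 1549/2000
DF(1.5y) = 9099/10000 ≈ 0.909900

step 1 [0.5y] swap r/2=249/9751: DF=(1 − 249/9751·(0))/(1+249/9751) = 9751/10000 ≈ 0.975100
step 2 [1y] swap r/2=412/19339: DF=(1 − 412/19339·(0.975100))/(1+412/19339) = 2397/2500 ≈ 0.958800
step 3 [1.5y] bond c/2=13/800: DF=(3824447/4000000 − 13/800·(0.975100+0.958800))/(1+13/800) = 9099/10000 ≈ 0.909900
step 4 [2y] bond c/2=3/80: DF=(403541/400000 − 3/80·(0.975100+0.958800+0.909900))/(1+3/80) = 1087/1250 ≈ 0.869600
step 5 [2.5y] swap r/2=1447/45687: DF=(1 − 1447/45687·(0.975100+0.958800+0.909900+0.869600))/(1+1447/45687) = 8553/10000 ≈ 0.855300
step 6 [3y] zero: DF = P = 8521/10000 ≈ 0.852100
step 7 [3.5y] zero: DF = P = 4039/5000 ≈ 0.807800
step 8 [4y] swap r/2=2255/70031: DF=(1 − 2255/70031·(0.975100+0.958800+0.909900+0.869600+0.855300+0.852100+0.807800))/(1+2255/70031) = 1549/2000 ≈ 0.774500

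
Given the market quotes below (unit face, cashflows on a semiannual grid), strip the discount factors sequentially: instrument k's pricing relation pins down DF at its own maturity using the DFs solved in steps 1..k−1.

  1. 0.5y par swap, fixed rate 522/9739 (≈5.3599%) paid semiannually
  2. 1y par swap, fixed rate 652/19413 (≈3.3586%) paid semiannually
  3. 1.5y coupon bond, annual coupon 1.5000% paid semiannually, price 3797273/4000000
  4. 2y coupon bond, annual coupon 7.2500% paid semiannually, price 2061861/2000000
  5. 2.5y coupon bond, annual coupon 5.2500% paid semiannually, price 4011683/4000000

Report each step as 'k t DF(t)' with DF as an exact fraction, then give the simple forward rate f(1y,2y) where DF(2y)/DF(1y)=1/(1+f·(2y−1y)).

step 1 [0.5y] swap r/2=261/9739: DF=(1 − 261/9739·(0))/(1+261/9739) = 9739/10000 ≈ 0.973900
step 2 [1y] swap r/2=326/19413: DF=(1 − 326/19413·(0.973900))/(1+326/19413) = 4837/5000 ≈ 0.967400
step 3 [1.5y] bond c/2=3/400: DF=(3797273/4000000 − 3/400·(0.973900+0.967400))/(1+3/400) = 4639/5000 ≈ 0.927800
step 4 [2y] bond c/2=29/800: DF=(2061861/2000000 − 29/800·(0.973900+0.967400+0.927800))/(1+29/800) = 1789/2000 ≈ 0.894500
step 5 [2.5y] bond c/2=21/800: DF=(4011683/4000000 − 21/800·(0.973900+0.967400+0.927800+0.894500))/(1+21/800) = 881/1000 ≈ 0.881000

1 1/2 9739/10000
2 1 4837/5000
3 3/2 4639/5000
4 2 1789/2000
5 5/2 881/1000
f(1y,2y) = ((4837/5000)/(1789/2000) − 1)/(1) = 729/8945 ≈ 8.1498%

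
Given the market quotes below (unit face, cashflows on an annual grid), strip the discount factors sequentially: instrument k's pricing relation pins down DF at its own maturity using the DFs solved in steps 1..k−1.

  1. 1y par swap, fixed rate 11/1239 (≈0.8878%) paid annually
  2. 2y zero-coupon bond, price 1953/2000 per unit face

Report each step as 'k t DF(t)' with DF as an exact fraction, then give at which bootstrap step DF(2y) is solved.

1 1 1239/1250
2 2 1953/2000
DF(2y) is solved at step 2

step 1 [1y] swap r/1=11/1239: DF=(1 − 11/1239·(0))/(1+11/1239) = 1239/1250 ≈ 0.991200
step 2 [2y] zero: DF = P = 1953/2000 ≈ 0.976500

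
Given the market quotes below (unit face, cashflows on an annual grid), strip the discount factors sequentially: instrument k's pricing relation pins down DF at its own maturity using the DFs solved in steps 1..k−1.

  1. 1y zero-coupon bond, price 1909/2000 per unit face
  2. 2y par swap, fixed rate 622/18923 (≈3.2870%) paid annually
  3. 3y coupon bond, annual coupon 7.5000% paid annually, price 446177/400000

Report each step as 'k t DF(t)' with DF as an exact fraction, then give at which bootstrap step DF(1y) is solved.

step 1 [1y] zero: DF = P = 1909/2000 ≈ 0.954500
step 2 [2y] swap r/1=622/18923: DF=(1 − 622/18923·(0.954500))/(1+622/18923) = 4689/5000 ≈ 0.937800
step 3 [3y] bond c/1=3/40: DF=(446177/400000 − 3/40·(0.954500+0.937800))/(1+3/40) = 566/625 ≈ 0.905600

1 1 1909/2000
2 2 4689/5000
3 3 566/625
DF(1y) is solved at step 1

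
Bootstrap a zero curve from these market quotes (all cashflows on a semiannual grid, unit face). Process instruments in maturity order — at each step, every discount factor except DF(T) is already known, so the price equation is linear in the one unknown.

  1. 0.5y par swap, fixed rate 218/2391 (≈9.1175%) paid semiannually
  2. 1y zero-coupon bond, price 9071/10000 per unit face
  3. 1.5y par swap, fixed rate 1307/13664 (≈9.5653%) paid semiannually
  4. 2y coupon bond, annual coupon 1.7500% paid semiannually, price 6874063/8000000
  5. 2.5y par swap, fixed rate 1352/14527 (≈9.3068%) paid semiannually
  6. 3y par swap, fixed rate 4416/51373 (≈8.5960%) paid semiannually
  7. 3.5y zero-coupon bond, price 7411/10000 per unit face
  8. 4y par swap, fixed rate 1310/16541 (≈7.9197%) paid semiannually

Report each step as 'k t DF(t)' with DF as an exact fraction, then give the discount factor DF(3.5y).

1 1/2 2391/2500
2 1 9071/10000
3 3/2 8693/10000
4 2 8281/10000
5 5/2 1993/2500
6 3 487/625
7 7/2 7411/10000
8 4 369/500
DF(3.5y) = 7411/10000 ≈ 0.741100

step 1 [0.5y] swap r/2=109/2391: DF=(1 − 109/2391·(0))/(1+109/2391) = 2391/2500 ≈ 0.956400
step 2 [1y] zero: DF = P = 9071/10000 ≈ 0.907100
step 3 [1.5y] swap r/2=1307/27328: DF=(1 − 1307/27328·(0.956400+0.907100))/(1+1307/27328) = 8693/10000 ≈ 0.869300
step 4 [2y] bond c/2=7/800: DF=(6874063/8000000 − 7/800·(0.956400+0.907100+0.869300))/(1+7/800) = 8281/10000 ≈ 0.828100
step 5 [2.5y] swap r/2=676/14527: DF=(1 − 676/14527·(0.956400+0.907100+0.869300+0.828100))/(1+676/14527) = 1993/2500 ≈ 0.797200
step 6 [3y] swap r/2=2208/51373: DF=(1 − 2208/51373·(0.956400+0.907100+0.869300+0.828100+0.797200))/(1+2208/51373) = 487/625 ≈ 0.779200
step 7 [3.5y] zero: DF = P = 7411/10000 ≈ 0.741100
step 8 [4y] swap r/2=655/16541: DF=(1 − 655/16541·(0.956400+0.907100+0.869300+0.828100+0.797200+0.779200+0.741100))/(1+655/16541) = 369/500 ≈ 0.738000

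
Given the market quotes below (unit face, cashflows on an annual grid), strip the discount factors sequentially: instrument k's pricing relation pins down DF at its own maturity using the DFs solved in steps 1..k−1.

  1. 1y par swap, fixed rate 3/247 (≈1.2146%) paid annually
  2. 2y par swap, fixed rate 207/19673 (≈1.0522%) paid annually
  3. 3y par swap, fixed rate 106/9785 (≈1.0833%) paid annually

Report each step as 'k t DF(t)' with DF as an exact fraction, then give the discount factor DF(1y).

1 1 247/250
2 2 9793/10000
3 3 4841/5000
DF(1y) = 247/250 ≈ 0.988000

step 1 [1y] swap r/1=3/247: DF=(1 − 3/247·(0))/(1+3/247) = 247/250 ≈ 0.988000
step 2 [2y] swap r/1=207/19673: DF=(1 − 207/19673·(0.988000))/(1+207/19673) = 9793/10000 ≈ 0.979300
step 3 [3y] swap r/1=106/9785: DF=(1 − 106/9785·(0.988000+0.979300))/(1+106/9785) = 4841/5000 ≈ 0.968200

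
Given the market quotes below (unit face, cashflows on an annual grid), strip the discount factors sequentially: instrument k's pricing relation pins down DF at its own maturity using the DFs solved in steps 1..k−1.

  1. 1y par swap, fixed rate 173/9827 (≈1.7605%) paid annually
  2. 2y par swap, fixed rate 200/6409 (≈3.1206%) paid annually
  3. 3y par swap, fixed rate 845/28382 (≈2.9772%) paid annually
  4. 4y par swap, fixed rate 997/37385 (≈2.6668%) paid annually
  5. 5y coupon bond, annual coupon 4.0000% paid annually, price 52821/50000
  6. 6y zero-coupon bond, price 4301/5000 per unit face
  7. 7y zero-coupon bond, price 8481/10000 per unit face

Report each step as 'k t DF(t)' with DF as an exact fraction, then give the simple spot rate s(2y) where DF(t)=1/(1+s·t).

step 1 [1y] swap r/1=173/9827: DF=(1 − 173/9827·(0))/(1+173/9827) = 9827/10000 ≈ 0.982700
step 2 [2y] swap r/1=200/6409: DF=(1 − 200/6409·(0.982700))/(1+200/6409) = 47/50 ≈ 0.940000
step 3 [3y] swap r/1=845/28382: DF=(1 − 845/28382·(0.982700+0.940000))/(1+845/28382) = 1831/2000 ≈ 0.915500
step 4 [4y] swap r/1=997/37385: DF=(1 − 997/37385·(0.982700+0.940000+0.915500))/(1+997/37385) = 9003/10000 ≈ 0.900300
step 5 [5y] bond c/1=1/25: DF=(52821/50000 − 1/25·(0.982700+0.940000+0.915500+0.900300))/(1+1/25) = 109/125 ≈ 0.872000
step 6 [6y] zero: DF = P = 4301/5000 ≈ 0.860200
step 7 [7y] zero: DF = P = 8481/10000 ≈ 0.848100

1 1 9827/10000
2 2 47/50
3 3 1831/2000
4 4 9003/10000
5 5 109/125
6 6 4301/5000
7 7 8481/10000
s(2y) = (1/(47/50) − 1)/(2) = 3/94 ≈ 3.1915%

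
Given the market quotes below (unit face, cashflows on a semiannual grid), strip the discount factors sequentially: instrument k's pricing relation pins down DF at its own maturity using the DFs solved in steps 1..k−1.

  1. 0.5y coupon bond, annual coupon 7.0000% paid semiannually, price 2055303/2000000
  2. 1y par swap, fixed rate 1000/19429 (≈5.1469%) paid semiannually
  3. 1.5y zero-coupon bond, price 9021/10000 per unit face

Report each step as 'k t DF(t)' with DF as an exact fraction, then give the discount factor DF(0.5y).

1 1/2 9929/10000
2 1 19/20
3 3/2 9021/10000
DF(0.5y) = 9929/10000 ≈ 0.992900

step 1 [0.5y] bond c/2=7/200: DF=(2055303/2000000 − 7/200·(0))/(1+7/200) = 9929/10000 ≈ 0.992900
step 2 [1y] swap r/2=500/19429: DF=(1 − 500/19429·(0.992900))/(1+500/19429) = 19/20 ≈ 0.950000
step 3 [1.5y] zero: DF = P = 9021/10000 ≈ 0.902100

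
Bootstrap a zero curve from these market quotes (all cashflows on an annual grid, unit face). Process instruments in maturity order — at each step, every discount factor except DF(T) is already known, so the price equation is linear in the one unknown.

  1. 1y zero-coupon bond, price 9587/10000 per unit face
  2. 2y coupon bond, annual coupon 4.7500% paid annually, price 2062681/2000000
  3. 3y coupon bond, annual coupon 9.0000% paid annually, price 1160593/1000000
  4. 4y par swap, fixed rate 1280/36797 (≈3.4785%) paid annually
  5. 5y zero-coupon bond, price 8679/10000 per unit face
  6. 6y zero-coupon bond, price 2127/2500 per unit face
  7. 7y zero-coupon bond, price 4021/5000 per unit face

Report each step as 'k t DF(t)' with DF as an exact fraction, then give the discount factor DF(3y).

1 1 9587/10000
2 2 9411/10000
3 3 9079/10000
4 4 109/125
5 5 8679/10000
6 6 2127/2500
7 7 4021/5000
DF(3y) = 9079/10000 ≈ 0.907900

step 1 [1y] zero: DF = P = 9587/10000 ≈ 0.958700
step 2 [2y] bond c/1=19/400: DF=(2062681/2000000 − 19/400·(0.958700))/(1+19/400) = 9411/10000 ≈ 0.941100
step 3 [3y] bond c/1=9/100: DF=(1160593/1000000 − 9/100·(0.958700+0.941100))/(1+9/100) = 9079/10000 ≈ 0.907900
step 4 [4y] swap r/1=1280/36797: DF=(1 − 1280/36797·(0.958700+0.941100+0.907900))/(1+1280/36797) = 109/125 ≈ 0.872000
step 5 [5y] zero: DF = P = 8679/10000 ≈ 0.867900
step 6 [6y] zero: DF = P = 2127/2500 ≈ 0.850800
step 7 [7y] zero: DF = P = 4021/5000 ≈ 0.804200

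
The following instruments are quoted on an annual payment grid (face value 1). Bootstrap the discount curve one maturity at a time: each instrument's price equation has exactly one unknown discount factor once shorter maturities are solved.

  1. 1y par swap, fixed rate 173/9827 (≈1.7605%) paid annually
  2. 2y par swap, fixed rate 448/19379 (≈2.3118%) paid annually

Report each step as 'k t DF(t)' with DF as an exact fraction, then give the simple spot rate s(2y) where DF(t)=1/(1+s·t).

step 1 [1y] swap r/1=173/9827: DF=(1 − 173/9827·(0))/(1+173/9827) = 9827/10000 ≈ 0.982700
step 2 [2y] swap r/1=448/19379: DF=(1 − 448/19379·(0.982700))/(1+448/19379) = 597/625 ≈ 0.955200

1 1 9827/10000
2 2 597/625
s(2y) = (1/(597/625) − 1)/(2) = 14/597 ≈ 2.3451%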